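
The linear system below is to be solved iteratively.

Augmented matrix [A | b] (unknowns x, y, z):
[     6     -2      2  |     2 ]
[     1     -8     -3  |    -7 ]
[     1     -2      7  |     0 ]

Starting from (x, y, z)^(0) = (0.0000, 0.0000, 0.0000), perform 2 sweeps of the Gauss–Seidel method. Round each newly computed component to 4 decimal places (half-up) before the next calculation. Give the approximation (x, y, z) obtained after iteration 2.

Iteration 1:
  x = (2 - (-2)·0.0000 - (2)·0.0000) / (6) = 0.3333
  y = (-7 - (1)·0.3333 - (-3)·0.0000) / (-8) = 0.9167
  z = (0 - (1)·0.3333 - (-2)·0.9167) / (7) = 0.2143
Iteration 2:
  x = (2 - (-2)·0.9167 - (2)·0.2143) / (6) = 0.5675
  y = (-7 - (1)·0.5675 - (-3)·0.2143) / (-8) = 0.8656
  z = (0 - (1)·0.5675 - (-2)·0.8656) / (7) = 0.1662

(0.5675, 0.8656, 0.1662)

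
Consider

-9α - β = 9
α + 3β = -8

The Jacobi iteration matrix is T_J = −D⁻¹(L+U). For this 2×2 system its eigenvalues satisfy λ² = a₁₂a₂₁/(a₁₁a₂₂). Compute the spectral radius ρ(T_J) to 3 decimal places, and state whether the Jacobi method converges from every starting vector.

0.192

a₁₂a₂₁/(a₁₁a₂₂) = (-1)·(1) / ((-9)·(3)) = 0.037037
ρ = √|0.037037| = √0.037037 = 0.192
ρ < 1, so Jacobi converges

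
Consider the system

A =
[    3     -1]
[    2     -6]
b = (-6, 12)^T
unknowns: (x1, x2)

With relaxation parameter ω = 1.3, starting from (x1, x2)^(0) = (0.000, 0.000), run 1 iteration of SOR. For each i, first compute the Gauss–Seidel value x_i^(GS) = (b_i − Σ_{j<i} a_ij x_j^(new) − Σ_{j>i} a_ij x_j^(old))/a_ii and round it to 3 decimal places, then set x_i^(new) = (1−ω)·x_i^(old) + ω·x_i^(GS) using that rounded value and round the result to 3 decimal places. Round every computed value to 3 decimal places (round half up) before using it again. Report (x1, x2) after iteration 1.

Iteration 1:
  x1: GS value = (-6 - (-1)·0.000) / (3) = -2.000;  x1 ← (1−ω)·0.000 + ω·-2.000 = -2.600
  x2: GS value = (12 - (2)·-2.600) / (-6) = -2.867;  x2 ← (1−ω)·0.000 + ω·-2.867 = -3.727

(-2.600, -3.727)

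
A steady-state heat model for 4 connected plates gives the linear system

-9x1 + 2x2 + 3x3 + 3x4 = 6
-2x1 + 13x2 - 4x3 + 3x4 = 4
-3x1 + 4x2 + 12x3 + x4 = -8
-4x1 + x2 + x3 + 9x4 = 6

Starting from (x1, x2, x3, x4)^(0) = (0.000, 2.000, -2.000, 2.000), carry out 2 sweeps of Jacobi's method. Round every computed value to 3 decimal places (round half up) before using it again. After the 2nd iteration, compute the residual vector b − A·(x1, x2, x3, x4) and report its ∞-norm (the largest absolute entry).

Iteration 1:
  x1 = (6 - (2)·2.000 - (3)·-2.000 - (3)·2.000) / (-9) = -0.222
  x2 = (4 - (-2)·0.000 - (-4)·-2.000 - (3)·2.000) / (13) = -0.769
  x3 = (-8 - (-3)·0.000 - (4)·2.000 - (1)·2.000) / (12) = -1.500
  x4 = (6 - (-4)·0.000 - (1)·2.000 - (1)·-2.000) / (9) = 0.667
Iteration 2:
  x1 = (6 - (2)·-0.769 - (3)·-1.500 - (3)·0.667) / (-9) = -1.115
  x2 = (4 - (-2)·-0.222 - (-4)·-1.500 - (3)·0.667) / (13) = -0.342
  x3 = (-8 - (-3)·-0.222 - (4)·-0.769 - (1)·0.667) / (12) = -0.521
  x4 = (6 - (-4)·-0.222 - (1)·-0.769 - (1)·-1.500) / (9) = 0.820
Residual b − A·x = (-4.248, 1.672, -4.545, -4.977); ∞-norm = 4.977

4.977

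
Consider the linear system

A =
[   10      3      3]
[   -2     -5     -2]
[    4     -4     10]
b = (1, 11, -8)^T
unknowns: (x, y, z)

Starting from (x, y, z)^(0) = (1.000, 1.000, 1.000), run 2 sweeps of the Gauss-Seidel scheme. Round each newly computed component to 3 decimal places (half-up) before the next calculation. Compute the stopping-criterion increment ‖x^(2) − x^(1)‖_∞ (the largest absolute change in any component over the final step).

1.788

Iteration 1:
  x = (1 - (3)·1.000 - (3)·1.000) / (10) = -0.500
  y = (11 - (-2)·-0.500 - (-2)·1.000) / (-5) = -2.400
  z = (-8 - (4)·-0.500 - (-4)·-2.400) / (10) = -1.560
Iteration 2:
  x = (1 - (3)·-2.400 - (3)·-1.560) / (10) = 1.288
  y = (11 - (-2)·1.288 - (-2)·-1.560) / (-5) = -2.091
  z = (-8 - (4)·1.288 - (-4)·-2.091) / (10) = -2.152
Change: (1.788, 0.309, -0.592) → max |·| = 1.788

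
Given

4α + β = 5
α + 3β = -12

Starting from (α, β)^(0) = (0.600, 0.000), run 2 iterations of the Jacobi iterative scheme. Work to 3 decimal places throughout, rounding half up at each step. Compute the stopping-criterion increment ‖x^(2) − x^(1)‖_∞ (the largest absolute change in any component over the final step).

Iteration 1:
  α = (5 - (1)·0.000) / (4) = 1.250
  β = (-12 - (1)·0.600) / (3) = -4.200
Iteration 2:
  α = (5 - (1)·-4.200) / (4) = 2.300
  β = (-12 - (1)·1.250) / (3) = -4.417
Change: (1.050, -0.217) → max |·| = 1.050

1.050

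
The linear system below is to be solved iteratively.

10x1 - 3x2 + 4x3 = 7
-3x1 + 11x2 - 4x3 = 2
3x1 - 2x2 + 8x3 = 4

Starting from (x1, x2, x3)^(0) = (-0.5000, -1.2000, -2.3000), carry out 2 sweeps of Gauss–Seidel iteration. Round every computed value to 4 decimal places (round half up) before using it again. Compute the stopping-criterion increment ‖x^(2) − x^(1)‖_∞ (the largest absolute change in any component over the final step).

Iteration 1:
  x1 = (7 - (-3)·-1.2000 - (4)·-2.3000) / (10) = 1.2600
  x2 = (2 - (-3)·1.2600 - (-4)·-2.3000) / (11) = -0.3109
  x3 = (4 - (3)·1.2600 - (-2)·-0.3109) / (8) = -0.0502
Iteration 2:
  x1 = (7 - (-3)·-0.3109 - (4)·-0.0502) / (10) = 0.6268
  x2 = (2 - (-3)·0.6268 - (-4)·-0.0502) / (11) = 0.3345
  x3 = (4 - (3)·0.6268 - (-2)·0.3345) / (8) = 0.3486
Change: (-0.6332, 0.6454, 0.3988) → max |·| = 0.6454

0.6454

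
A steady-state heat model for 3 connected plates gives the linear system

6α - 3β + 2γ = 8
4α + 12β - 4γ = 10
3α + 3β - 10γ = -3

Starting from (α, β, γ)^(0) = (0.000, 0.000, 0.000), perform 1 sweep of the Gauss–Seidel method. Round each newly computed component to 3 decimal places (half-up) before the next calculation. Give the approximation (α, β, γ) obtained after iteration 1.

(1.333, 0.389, 0.817)

Iteration 1:
  α = (8 - (-3)·0.000 - (2)·0.000) / (6) = 1.333
  β = (10 - (4)·1.333 - (-4)·0.000) / (12) = 0.389
  γ = (-3 - (3)·1.333 - (3)·0.389) / (-10) = 0.817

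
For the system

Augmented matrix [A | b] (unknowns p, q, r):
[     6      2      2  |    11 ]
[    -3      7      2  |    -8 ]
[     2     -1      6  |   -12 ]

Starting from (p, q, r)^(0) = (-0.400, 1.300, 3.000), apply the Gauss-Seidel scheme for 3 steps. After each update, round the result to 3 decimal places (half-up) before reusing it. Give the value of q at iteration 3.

0.762

Iteration 1:
  p = (11 - (2)·1.300 - (2)·3.000) / (6) = 0.400
  q = (-8 - (-3)·0.400 - (2)·3.000) / (7) = -1.829
  r = (-12 - (2)·0.400 - (-1)·-1.829) / (6) = -2.438
Iteration 2:
  p = (11 - (2)·-1.829 - (2)·-2.438) / (6) = 3.256
  q = (-8 - (-3)·3.256 - (2)·-2.438) / (7) = 0.949
  r = (-12 - (2)·3.256 - (-1)·0.949) / (6) = -2.927
Iteration 3:
  p = (11 - (2)·0.949 - (2)·-2.927) / (6) = 2.493
  q = (-8 - (-3)·2.493 - (2)·-2.927) / (7) = 0.762
  r = (-12 - (2)·2.493 - (-1)·0.762) / (6) = -2.704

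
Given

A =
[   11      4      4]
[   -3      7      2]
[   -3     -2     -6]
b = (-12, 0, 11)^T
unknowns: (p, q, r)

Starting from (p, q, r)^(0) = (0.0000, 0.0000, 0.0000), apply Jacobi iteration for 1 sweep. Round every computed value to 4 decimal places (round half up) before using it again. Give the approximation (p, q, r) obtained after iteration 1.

Iteration 1:
  p = (-12 - (4)·0.0000 - (4)·0.0000) / (11) = -1.0909
  q = (0 - (-3)·0.0000 - (2)·0.0000) / (7) = 0.0000
  r = (11 - (-3)·0.0000 - (-2)·0.0000) / (-6) = -1.8333

(-1.0909, 0.0000, -1.8333)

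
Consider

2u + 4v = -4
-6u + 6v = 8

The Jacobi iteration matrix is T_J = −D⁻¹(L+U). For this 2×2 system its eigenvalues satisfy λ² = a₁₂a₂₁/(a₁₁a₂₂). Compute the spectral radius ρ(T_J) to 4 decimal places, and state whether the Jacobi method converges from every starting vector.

a₁₂a₂₁/(a₁₁a₂₂) = (4)·(-6) / ((2)·(6)) = -2.000000
ρ = √|-2.000000| = √2.000000 = 1.4142
ρ > 1, so Jacobi diverges

1.4142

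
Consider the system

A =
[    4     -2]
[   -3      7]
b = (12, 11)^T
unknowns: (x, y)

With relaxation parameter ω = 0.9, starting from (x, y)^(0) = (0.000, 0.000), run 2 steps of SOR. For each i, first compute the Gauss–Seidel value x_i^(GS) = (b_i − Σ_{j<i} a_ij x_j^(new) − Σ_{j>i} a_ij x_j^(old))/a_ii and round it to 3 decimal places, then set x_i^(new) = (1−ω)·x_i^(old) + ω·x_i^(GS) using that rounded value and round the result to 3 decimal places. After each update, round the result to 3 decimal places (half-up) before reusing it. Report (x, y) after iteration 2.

Iteration 1:
  x: GS value = (12 - (-2)·0.000) / (4) = 3.000;  x ← (1−ω)·0.000 + ω·3.000 = 2.700
  y: GS value = (11 - (-3)·2.700) / (7) = 2.729;  y ← (1−ω)·0.000 + ω·2.729 = 2.456
Iteration 2:
  x: GS value = (12 - (-2)·2.456) / (4) = 4.228;  x ← (1−ω)·2.700 + ω·4.228 = 4.075
  y: GS value = (11 - (-3)·4.075) / (7) = 3.318;  y ← (1−ω)·2.456 + ω·3.318 = 3.232

(4.075, 3.232)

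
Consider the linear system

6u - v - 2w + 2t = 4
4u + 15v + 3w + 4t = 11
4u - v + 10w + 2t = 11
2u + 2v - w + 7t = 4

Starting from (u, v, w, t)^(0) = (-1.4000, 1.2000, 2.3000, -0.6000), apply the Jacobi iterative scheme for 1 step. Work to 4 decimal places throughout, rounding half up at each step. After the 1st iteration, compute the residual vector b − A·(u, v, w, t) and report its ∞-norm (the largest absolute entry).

17.9621

Iteration 1:
  u = (4 - (-1)·1.2000 - (-2)·2.3000 - (2)·-0.6000) / (6) = 1.8333
  v = (11 - (4)·-1.4000 - (3)·2.3000 - (4)·-0.6000) / (15) = 0.8067
  w = (11 - (4)·-1.4000 - (-1)·1.2000 - (2)·-0.6000) / (10) = 1.9000
  t = (4 - (2)·-1.4000 - (2)·1.2000 - (-1)·2.3000) / (7) = 0.9571
Residual b − A·x = (-4.3073, -17.9621, -16.4407, -6.0797); ∞-norm = 17.9621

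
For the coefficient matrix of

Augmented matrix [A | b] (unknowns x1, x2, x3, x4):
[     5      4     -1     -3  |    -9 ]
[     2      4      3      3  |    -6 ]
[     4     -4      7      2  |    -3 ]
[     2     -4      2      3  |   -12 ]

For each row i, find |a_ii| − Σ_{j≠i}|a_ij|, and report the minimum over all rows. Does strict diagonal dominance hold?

row 1: |5| − (4+1+3) = -3
row 2: |4| − (2+3+3) = -4
row 3: |7| − (4+4+2) = -3
row 4: |3| − (2+4+2) = -5
minimum over rows = -5 → not strictly diagonally dominant

-5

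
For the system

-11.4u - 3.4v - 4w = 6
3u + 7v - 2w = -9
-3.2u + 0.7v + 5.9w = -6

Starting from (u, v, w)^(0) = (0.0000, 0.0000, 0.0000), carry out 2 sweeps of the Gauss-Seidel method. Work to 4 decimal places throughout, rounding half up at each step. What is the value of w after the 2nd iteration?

-0.7043

Iteration 1:
  u = (6 - (-3.4)·0.0000 - (-4)·0.0000) / (-11.4) = -0.5263
  v = (-9 - (3)·-0.5263 - (-2)·0.0000) / (7) = -1.0602
  w = (-6 - (-3.2)·-0.5263 - (0.7)·-1.0602) / (5.9) = -1.1766
Iteration 2:
  u = (6 - (-3.4)·-1.0602 - (-4)·-1.1766) / (-11.4) = 0.2027
  v = (-9 - (3)·0.2027 - (-2)·-1.1766) / (7) = -1.7088
  w = (-6 - (-3.2)·0.2027 - (0.7)·-1.7088) / (5.9) = -0.7043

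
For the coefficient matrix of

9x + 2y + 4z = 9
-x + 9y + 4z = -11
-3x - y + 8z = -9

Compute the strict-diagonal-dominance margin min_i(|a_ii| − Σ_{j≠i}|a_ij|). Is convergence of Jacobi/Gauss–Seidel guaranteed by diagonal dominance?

row 1: |9| − (2+4) = 3
row 2: |9| − (1+4) = 4
row 3: |8| − (3+1) = 4
minimum over rows = 3 → strictly diagonally dominant (convergence guaranteed)

3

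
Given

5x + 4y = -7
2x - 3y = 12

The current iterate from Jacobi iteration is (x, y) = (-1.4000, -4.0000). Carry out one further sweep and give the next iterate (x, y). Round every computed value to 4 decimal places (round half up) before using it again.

(1.8000, -4.9333)

One sweep:
  x = (-7 - (4)·-4.0000) / (5) = 1.8000
  y = (12 - (2)·-1.4000) / (-3) = -4.9333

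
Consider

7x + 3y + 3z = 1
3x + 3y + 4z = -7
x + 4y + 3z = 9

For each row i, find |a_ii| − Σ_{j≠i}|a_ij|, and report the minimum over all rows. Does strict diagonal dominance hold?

row 1: |7| − (3+3) = 1
row 2: |3| − (3+4) = -4
row 3: |3| − (1+4) = -2
minimum over rows = -4 → not strictly diagonally dominant

-4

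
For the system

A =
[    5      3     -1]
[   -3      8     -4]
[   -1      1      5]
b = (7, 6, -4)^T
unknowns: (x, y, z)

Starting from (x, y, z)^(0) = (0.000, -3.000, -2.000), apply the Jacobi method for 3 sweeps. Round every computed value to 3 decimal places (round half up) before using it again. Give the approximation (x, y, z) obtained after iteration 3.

Iteration 1:
  x = (7 - (3)·-3.000 - (-1)·-2.000) / (5) = 2.800
  y = (6 - (-3)·0.000 - (-4)·-2.000) / (8) = -0.250
  z = (-4 - (-1)·0.000 - (1)·-3.000) / (5) = -0.200
Iteration 2:
  x = (7 - (3)·-0.250 - (-1)·-0.200) / (5) = 1.510
  y = (6 - (-3)·2.800 - (-4)·-0.200) / (8) = 1.700
  z = (-4 - (-1)·2.800 - (1)·-0.250) / (5) = -0.190
Iteration 3:
  x = (7 - (3)·1.700 - (-1)·-0.190) / (5) = 0.342
  y = (6 - (-3)·1.510 - (-4)·-0.190) / (8) = 1.221
  z = (-4 - (-1)·1.510 - (1)·1.700) / (5) = -0.838

(0.342, 1.221, -0.838)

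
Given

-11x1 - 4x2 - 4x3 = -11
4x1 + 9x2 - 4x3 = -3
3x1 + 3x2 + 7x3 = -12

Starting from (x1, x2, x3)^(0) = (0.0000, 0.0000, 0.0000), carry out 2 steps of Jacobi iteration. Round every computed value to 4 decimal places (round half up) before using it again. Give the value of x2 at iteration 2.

-1.5397

Iteration 1:
  x1 = (-11 - (-4)·0.0000 - (-4)·0.0000) / (-11) = 1.0000
  x2 = (-3 - (4)·0.0000 - (-4)·0.0000) / (9) = -0.3333
  x3 = (-12 - (3)·0.0000 - (3)·0.0000) / (7) = -1.7143
Iteration 2:
  x1 = (-11 - (-4)·-0.3333 - (-4)·-1.7143) / (-11) = 1.7446
  x2 = (-3 - (4)·1.0000 - (-4)·-1.7143) / (9) = -1.5397
  x3 = (-12 - (3)·1.0000 - (3)·-0.3333) / (7) = -2.0000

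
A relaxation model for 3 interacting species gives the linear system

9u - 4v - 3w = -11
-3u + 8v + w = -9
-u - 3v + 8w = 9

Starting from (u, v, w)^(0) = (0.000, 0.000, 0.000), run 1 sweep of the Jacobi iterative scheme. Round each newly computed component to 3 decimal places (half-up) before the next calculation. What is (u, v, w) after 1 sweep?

(-1.222, -1.125, 1.125)

Iteration 1:
  u = (-11 - (-4)·0.000 - (-3)·0.000) / (9) = -1.222
  v = (-9 - (-3)·0.000 - (1)·0.000) / (8) = -1.125
  w = (9 - (-1)·0.000 - (-3)·0.000) / (8) = 1.125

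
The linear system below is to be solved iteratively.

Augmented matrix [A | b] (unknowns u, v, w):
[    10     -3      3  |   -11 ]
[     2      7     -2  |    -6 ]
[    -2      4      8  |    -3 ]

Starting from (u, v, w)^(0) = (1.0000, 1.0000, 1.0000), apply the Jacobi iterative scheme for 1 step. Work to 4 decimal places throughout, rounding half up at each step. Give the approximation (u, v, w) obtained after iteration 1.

(-1.1000, -0.8571, -0.6250)

Iteration 1:
  u = (-11 - (-3)·1.0000 - (3)·1.0000) / (10) = -1.1000
  v = (-6 - (2)·1.0000 - (-2)·1.0000) / (7) = -0.8571
  w = (-3 - (-2)·1.0000 - (4)·1.0000) / (8) = -0.6250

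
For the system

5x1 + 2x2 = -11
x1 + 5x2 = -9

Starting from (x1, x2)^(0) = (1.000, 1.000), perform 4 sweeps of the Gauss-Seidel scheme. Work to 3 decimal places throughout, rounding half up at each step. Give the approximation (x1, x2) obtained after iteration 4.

Iteration 1:
  x1 = (-11 - (2)·1.000) / (5) = -2.600
  x2 = (-9 - (1)·-2.600) / (5) = -1.280
Iteration 2:
  x1 = (-11 - (2)·-1.280) / (5) = -1.688
  x2 = (-9 - (1)·-1.688) / (5) = -1.462
Iteration 3:
  x1 = (-11 - (2)·-1.462) / (5) = -1.615
  x2 = (-9 - (1)·-1.615) / (5) = -1.477
Iteration 4:
  x1 = (-11 - (2)·-1.477) / (5) = -1.609
  x2 = (-9 - (1)·-1.609) / (5) = -1.478

(-1.609, -1.478)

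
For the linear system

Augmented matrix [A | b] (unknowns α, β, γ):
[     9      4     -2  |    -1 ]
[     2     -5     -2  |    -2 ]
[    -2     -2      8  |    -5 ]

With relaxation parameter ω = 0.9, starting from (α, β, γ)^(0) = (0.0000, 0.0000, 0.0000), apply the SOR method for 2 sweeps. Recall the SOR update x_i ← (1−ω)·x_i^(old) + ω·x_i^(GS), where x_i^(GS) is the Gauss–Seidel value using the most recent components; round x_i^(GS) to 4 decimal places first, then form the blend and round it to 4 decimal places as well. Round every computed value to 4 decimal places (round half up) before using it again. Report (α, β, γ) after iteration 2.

Iteration 1:
  α: GS value = (-1 - (4)·0.0000 - (-2)·0.0000) / (9) = -0.1111;  α ← (1−ω)·0.0000 + ω·-0.1111 = -0.1000
  β: GS value = (-2 - (2)·-0.1000 - (-2)·0.0000) / (-5) = 0.3600;  β ← (1−ω)·0.0000 + ω·0.3600 = 0.3240
  γ: GS value = (-5 - (-2)·-0.1000 - (-2)·0.3240) / (8) = -0.5690;  γ ← (1−ω)·0.0000 + ω·-0.5690 = -0.5121
Iteration 2:
  α: GS value = (-1 - (4)·0.3240 - (-2)·-0.5121) / (9) = -0.3689;  α ← (1−ω)·-0.1000 + ω·-0.3689 = -0.3420
  β: GS value = (-2 - (2)·-0.3420 - (-2)·-0.5121) / (-5) = 0.4680;  β ← (1−ω)·0.3240 + ω·0.4680 = 0.4536
  γ: GS value = (-5 - (-2)·-0.3420 - (-2)·0.4536) / (8) = -0.5971;  γ ← (1−ω)·-0.5121 + ω·-0.5971 = -0.5886

(-0.3420, 0.4536, -0.5886)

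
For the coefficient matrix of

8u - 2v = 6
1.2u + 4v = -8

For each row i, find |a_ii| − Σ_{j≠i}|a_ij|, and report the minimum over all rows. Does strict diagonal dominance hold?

2.8

row 1: |8| − (2) = 6
row 2: |4| − (1.2) = 2.8
minimum over rows = 2.8 → strictly diagonally dominant (convergence guaranteed)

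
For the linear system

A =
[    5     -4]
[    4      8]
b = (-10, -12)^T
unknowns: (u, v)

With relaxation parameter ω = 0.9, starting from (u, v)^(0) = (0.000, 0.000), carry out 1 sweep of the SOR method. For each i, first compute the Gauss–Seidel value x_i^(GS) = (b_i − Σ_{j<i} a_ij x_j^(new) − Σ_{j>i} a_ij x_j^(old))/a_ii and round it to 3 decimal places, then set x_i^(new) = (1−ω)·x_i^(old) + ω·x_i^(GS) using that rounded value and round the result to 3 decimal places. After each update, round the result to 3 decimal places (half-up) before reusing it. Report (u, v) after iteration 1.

(-1.800, -0.540)

Iteration 1:
  u: GS value = (-10 - (-4)·0.000) / (5) = -2.000;  u ← (1−ω)·0.000 + ω·-2.000 = -1.800
  v: GS value = (-12 - (4)·-1.800) / (8) = -0.600;  v ← (1−ω)·0.000 + ω·-0.600 = -0.540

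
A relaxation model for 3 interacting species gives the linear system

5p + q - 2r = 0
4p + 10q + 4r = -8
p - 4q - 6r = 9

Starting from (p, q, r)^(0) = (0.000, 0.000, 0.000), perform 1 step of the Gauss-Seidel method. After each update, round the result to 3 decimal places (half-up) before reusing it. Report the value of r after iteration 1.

-0.967

Iteration 1:
  p = (0 - (1)·0.000 - (-2)·0.000) / (5) = 0.000
  q = (-8 - (4)·0.000 - (4)·0.000) / (10) = -0.800
  r = (9 - (1)·0.000 - (-4)·-0.800) / (-6) = -0.967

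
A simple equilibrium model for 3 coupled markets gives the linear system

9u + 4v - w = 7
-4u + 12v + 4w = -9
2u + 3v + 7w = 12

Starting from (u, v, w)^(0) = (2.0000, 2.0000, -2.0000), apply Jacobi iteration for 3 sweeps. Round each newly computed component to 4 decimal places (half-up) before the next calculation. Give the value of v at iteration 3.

-1.0864

Iteration 1:
  u = (7 - (4)·2.0000 - (-1)·-2.0000) / (9) = -0.3333
  v = (-9 - (-4)·2.0000 - (4)·-2.0000) / (12) = 0.5833
  w = (12 - (2)·2.0000 - (3)·2.0000) / (7) = 0.2857
Iteration 2:
  u = (7 - (4)·0.5833 - (-1)·0.2857) / (9) = 0.5503
  v = (-9 - (-4)·-0.3333 - (4)·0.2857) / (12) = -0.9563
  w = (12 - (2)·-0.3333 - (3)·0.5833) / (7) = 1.5595
Iteration 3:
  u = (7 - (4)·-0.9563 - (-1)·1.5595) / (9) = 1.3761
  v = (-9 - (-4)·0.5503 - (4)·1.5595) / (12) = -1.0864
  w = (12 - (2)·0.5503 - (3)·-0.9563) / (7) = 1.9669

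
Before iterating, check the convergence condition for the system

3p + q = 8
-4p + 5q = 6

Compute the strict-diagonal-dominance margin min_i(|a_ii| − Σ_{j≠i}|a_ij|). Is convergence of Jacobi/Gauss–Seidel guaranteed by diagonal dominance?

1

row 1: |3| − (1) = 2
row 2: |5| − (4) = 1
minimum over rows = 1 → strictly diagonally dominant (convergence guaranteed)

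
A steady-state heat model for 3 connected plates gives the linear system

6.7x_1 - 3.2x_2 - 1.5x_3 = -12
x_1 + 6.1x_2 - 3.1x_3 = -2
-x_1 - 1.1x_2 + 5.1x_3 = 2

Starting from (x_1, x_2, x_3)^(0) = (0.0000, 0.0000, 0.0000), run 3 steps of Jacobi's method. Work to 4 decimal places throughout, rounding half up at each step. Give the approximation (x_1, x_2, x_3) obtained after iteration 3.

Iteration 1:
  x_1 = (-12 - (-3.2)·0.0000 - (-1.5)·0.0000) / (6.7) = -1.7910
  x_2 = (-2 - (1)·0.0000 - (-3.1)·0.0000) / (6.1) = -0.3279
  x_3 = (2 - (-1)·0.0000 - (-1.1)·0.0000) / (5.1) = 0.3922
Iteration 2:
  x_1 = (-12 - (-3.2)·-0.3279 - (-1.5)·0.3922) / (6.7) = -1.8598
  x_2 = (-2 - (1)·-1.7910 - (-3.1)·0.3922) / (6.1) = 0.1651
  x_3 = (2 - (-1)·-1.7910 - (-1.1)·-0.3279) / (5.1) = -0.0297
Iteration 3:
  x_1 = (-12 - (-3.2)·0.1651 - (-1.5)·-0.0297) / (6.7) = -1.7188
  x_2 = (-2 - (1)·-1.8598 - (-3.1)·-0.0297) / (6.1) = -0.0381
  x_3 = (2 - (-1)·-1.8598 - (-1.1)·0.1651) / (5.1) = 0.0631

(-1.7188, -0.0381, 0.0631)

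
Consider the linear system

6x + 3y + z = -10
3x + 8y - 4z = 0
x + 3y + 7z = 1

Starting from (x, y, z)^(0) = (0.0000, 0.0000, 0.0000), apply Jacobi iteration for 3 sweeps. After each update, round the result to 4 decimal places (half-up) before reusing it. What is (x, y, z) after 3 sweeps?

Iteration 1:
  x = (-10 - (3)·0.0000 - (1)·0.0000) / (6) = -1.6667
  y = (0 - (3)·0.0000 - (-4)·0.0000) / (8) = 0.0000
  z = (1 - (1)·0.0000 - (3)·0.0000) / (7) = 0.1429
Iteration 2:
  x = (-10 - (3)·0.0000 - (1)·0.1429) / (6) = -1.6905
  y = (0 - (3)·-1.6667 - (-4)·0.1429) / (8) = 0.6965
  z = (1 - (1)·-1.6667 - (3)·0.0000) / (7) = 0.3810
Iteration 3:
  x = (-10 - (3)·0.6965 - (1)·0.3810) / (6) = -2.0784
  y = (0 - (3)·-1.6905 - (-4)·0.3810) / (8) = 0.8244
  z = (1 - (1)·-1.6905 - (3)·0.6965) / (7) = 0.0859

(-2.0784, 0.8244, 0.0859)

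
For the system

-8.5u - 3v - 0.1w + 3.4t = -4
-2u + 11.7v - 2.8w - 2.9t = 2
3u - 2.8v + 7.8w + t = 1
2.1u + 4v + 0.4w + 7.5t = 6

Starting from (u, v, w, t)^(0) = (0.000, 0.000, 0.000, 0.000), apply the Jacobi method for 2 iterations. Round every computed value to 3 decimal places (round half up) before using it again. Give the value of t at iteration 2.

Iteration 1:
  u = (-4 - (-3)·0.000 - (-0.1)·0.000 - (3.4)·0.000) / (-8.5) = 0.471
  v = (2 - (-2)·0.000 - (-2.8)·0.000 - (-2.9)·0.000) / (11.7) = 0.171
  w = (1 - (3)·0.000 - (-2.8)·0.000 - (1)·0.000) / (7.8) = 0.128
  t = (6 - (2.1)·0.000 - (4)·0.000 - (0.4)·0.000) / (7.5) = 0.800
Iteration 2:
  u = (-4 - (-3)·0.171 - (-0.1)·0.128 - (3.4)·0.800) / (-8.5) = 0.729
  v = (2 - (-2)·0.471 - (-2.8)·0.128 - (-2.9)·0.800) / (11.7) = 0.480
  w = (1 - (3)·0.471 - (-2.8)·0.171 - (1)·0.800) / (7.8) = -0.094
  t = (6 - (2.1)·0.471 - (4)·0.171 - (0.4)·0.128) / (7.5) = 0.570

0.570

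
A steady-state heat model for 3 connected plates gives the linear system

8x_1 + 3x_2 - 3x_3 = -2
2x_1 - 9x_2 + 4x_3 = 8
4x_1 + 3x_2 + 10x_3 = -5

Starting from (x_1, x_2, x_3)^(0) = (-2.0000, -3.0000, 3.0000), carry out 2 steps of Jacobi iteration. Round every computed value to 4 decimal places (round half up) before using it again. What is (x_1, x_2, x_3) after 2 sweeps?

(0.2000, 0.0889, -1.3000)

Iteration 1:
  x_1 = (-2 - (3)·-3.0000 - (-3)·3.0000) / (8) = 2.0000
  x_2 = (8 - (2)·-2.0000 - (4)·3.0000) / (-9) = 0.0000
  x_3 = (-5 - (4)·-2.0000 - (3)·-3.0000) / (10) = 1.2000
Iteration 2:
  x_1 = (-2 - (3)·0.0000 - (-3)·1.2000) / (8) = 0.2000
  x_2 = (8 - (2)·2.0000 - (4)·1.2000) / (-9) = 0.0889
  x_3 = (-5 - (4)·2.0000 - (3)·0.0000) / (10) = -1.3000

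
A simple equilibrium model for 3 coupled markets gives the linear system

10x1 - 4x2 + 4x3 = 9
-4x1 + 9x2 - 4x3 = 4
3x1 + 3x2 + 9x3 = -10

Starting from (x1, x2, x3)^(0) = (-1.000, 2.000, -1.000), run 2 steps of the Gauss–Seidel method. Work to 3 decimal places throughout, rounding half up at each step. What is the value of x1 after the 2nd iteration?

Iteration 1:
  x1 = (9 - (-4)·2.000 - (4)·-1.000) / (10) = 2.100
  x2 = (4 - (-4)·2.100 - (-4)·-1.000) / (9) = 0.933
  x3 = (-10 - (3)·2.100 - (3)·0.933) / (9) = -2.122
Iteration 2:
  x1 = (9 - (-4)·0.933 - (4)·-2.122) / (10) = 2.122
  x2 = (4 - (-4)·2.122 - (-4)·-2.122) / (9) = 0.444
  x3 = (-10 - (3)·2.122 - (3)·0.444) / (9) = -1.966

2.122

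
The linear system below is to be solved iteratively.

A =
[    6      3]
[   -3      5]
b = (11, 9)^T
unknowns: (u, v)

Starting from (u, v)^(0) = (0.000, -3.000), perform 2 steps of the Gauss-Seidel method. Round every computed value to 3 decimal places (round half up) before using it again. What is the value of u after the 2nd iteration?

Iteration 1:
  u = (11 - (3)·-3.000) / (6) = 3.333
  v = (9 - (-3)·3.333) / (5) = 3.800
Iteration 2:
  u = (11 - (3)·3.800) / (6) = -0.067
  v = (9 - (-3)·-0.067) / (5) = 1.760

-0.067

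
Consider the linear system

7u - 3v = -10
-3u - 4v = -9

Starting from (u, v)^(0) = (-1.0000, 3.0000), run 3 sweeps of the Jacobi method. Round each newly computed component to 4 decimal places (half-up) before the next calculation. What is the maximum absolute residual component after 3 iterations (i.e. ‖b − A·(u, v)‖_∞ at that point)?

0.8261

Iteration 1:
  u = (-10 - (-3)·3.0000) / (7) = -0.1429
  v = (-9 - (-3)·-1.0000) / (-4) = 3.0000
Iteration 2:
  u = (-10 - (-3)·3.0000) / (7) = -0.1429
  v = (-9 - (-3)·-0.1429) / (-4) = 2.3572
Iteration 3:
  u = (-10 - (-3)·2.3572) / (7) = -0.4183
  v = (-9 - (-3)·-0.1429) / (-4) = 2.3572
Residual b − A·x = (-0.0003, -0.8261); ∞-norm = 0.8261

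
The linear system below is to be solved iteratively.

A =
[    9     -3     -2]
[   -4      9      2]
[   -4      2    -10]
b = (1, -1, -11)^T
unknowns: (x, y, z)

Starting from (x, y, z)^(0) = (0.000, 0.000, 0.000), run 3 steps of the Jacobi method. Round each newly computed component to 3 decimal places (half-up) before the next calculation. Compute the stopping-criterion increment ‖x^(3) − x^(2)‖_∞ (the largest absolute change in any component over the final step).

Iteration 1:
  x = (1 - (-3)·0.000 - (-2)·0.000) / (9) = 0.111
  y = (-1 - (-4)·0.000 - (2)·0.000) / (9) = -0.111
  z = (-11 - (-4)·0.000 - (2)·0.000) / (-10) = 1.100
Iteration 2:
  x = (1 - (-3)·-0.111 - (-2)·1.100) / (9) = 0.319
  y = (-1 - (-4)·0.111 - (2)·1.100) / (9) = -0.306
  z = (-11 - (-4)·0.111 - (2)·-0.111) / (-10) = 1.033
Iteration 3:
  x = (1 - (-3)·-0.306 - (-2)·1.033) / (9) = 0.239
  y = (-1 - (-4)·0.319 - (2)·1.033) / (9) = -0.199
  z = (-11 - (-4)·0.319 - (2)·-0.306) / (-10) = 0.911
Change: (-0.080, 0.107, -0.122) → max |·| = 0.122

0.122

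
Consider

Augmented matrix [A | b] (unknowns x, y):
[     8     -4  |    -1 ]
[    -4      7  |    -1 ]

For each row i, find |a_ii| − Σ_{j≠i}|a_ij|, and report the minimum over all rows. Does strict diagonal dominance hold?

3

row 1: |8| − (4) = 4
row 2: |7| − (4) = 3
minimum over rows = 3 → strictly diagonally dominant (convergence guaranteed)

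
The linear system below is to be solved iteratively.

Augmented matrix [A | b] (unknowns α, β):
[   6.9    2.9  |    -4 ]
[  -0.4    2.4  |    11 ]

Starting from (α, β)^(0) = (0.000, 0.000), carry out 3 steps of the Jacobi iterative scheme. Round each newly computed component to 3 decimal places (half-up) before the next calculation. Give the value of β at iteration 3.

Iteration 1:
  α = (-4 - (2.9)·0.000) / (6.9) = -0.580
  β = (11 - (-0.4)·0.000) / (2.4) = 4.583
Iteration 2:
  α = (-4 - (2.9)·4.583) / (6.9) = -2.506
  β = (11 - (-0.4)·-0.580) / (2.4) = 4.487
Iteration 3:
  α = (-4 - (2.9)·4.487) / (6.9) = -2.466
  β = (11 - (-0.4)·-2.506) / (2.4) = 4.166

4.166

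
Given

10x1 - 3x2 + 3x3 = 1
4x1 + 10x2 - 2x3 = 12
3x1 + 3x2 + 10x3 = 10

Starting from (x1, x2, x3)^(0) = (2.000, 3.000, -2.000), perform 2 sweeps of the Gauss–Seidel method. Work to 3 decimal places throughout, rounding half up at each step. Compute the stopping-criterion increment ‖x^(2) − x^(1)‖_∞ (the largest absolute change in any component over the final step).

1.594

Iteration 1:
  x1 = (1 - (-3)·3.000 - (3)·-2.000) / (10) = 1.600
  x2 = (12 - (4)·1.600 - (-2)·-2.000) / (10) = 0.160
  x3 = (10 - (3)·1.600 - (3)·0.160) / (10) = 0.472
Iteration 2:
  x1 = (1 - (-3)·0.160 - (3)·0.472) / (10) = 0.006
  x2 = (12 - (4)·0.006 - (-2)·0.472) / (10) = 1.292
  x3 = (10 - (3)·0.006 - (3)·1.292) / (10) = 0.611
Change: (-1.594, 1.132, 0.139) → max |·| = 1.594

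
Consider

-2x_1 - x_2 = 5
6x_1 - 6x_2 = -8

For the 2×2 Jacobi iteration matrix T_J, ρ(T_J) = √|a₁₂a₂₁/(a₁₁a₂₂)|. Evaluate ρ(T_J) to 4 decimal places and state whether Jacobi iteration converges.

0.7071

a₁₂a₂₁/(a₁₁a₂₂) = (-1)·(6) / ((-2)·(-6)) = -0.500000
ρ = √|-0.500000| = √0.500000 = 0.7071
ρ < 1, so Jacobi converges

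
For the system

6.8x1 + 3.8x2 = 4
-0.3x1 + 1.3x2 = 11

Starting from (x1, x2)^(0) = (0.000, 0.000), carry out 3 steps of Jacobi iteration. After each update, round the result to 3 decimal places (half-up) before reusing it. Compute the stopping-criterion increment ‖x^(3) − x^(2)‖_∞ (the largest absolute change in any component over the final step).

Iteration 1:
  x1 = (4 - (3.8)·0.000) / (6.8) = 0.588
  x2 = (11 - (-0.3)·0.000) / (1.3) = 8.462
Iteration 2:
  x1 = (4 - (3.8)·8.462) / (6.8) = -4.141
  x2 = (11 - (-0.3)·0.588) / (1.3) = 8.597
Iteration 3:
  x1 = (4 - (3.8)·8.597) / (6.8) = -4.216
  x2 = (11 - (-0.3)·-4.141) / (1.3) = 7.506
Change: (-0.075, -1.091) → max |·| = 1.091

1.091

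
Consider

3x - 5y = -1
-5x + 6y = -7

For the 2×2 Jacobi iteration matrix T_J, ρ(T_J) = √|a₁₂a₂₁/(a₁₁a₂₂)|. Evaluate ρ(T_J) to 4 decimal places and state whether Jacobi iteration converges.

a₁₂a₂₁/(a₁₁a₂₂) = (-5)·(-5) / ((3)·(6)) = 1.388889
ρ = √|1.388889| = √1.388889 = 1.1785
ρ > 1, so Jacobi diverges

1.1785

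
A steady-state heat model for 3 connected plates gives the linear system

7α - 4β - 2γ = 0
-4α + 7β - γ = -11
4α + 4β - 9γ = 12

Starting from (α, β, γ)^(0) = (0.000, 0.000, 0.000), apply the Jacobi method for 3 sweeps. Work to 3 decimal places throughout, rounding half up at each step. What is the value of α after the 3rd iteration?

Iteration 1:
  α = (0 - (-4)·0.000 - (-2)·0.000) / (7) = 0.000
  β = (-11 - (-4)·0.000 - (-1)·0.000) / (7) = -1.571
  γ = (12 - (4)·0.000 - (4)·0.000) / (-9) = -1.333
Iteration 2:
  α = (0 - (-4)·-1.571 - (-2)·-1.333) / (7) = -1.279
  β = (-11 - (-4)·0.000 - (-1)·-1.333) / (7) = -1.762
  γ = (12 - (4)·0.000 - (4)·-1.571) / (-9) = -2.032
Iteration 3:
  α = (0 - (-4)·-1.762 - (-2)·-2.032) / (7) = -1.587
  β = (-11 - (-4)·-1.279 - (-1)·-2.032) / (7) = -2.593
  γ = (12 - (4)·-1.279 - (4)·-1.762) / (-9) = -2.685

-1.587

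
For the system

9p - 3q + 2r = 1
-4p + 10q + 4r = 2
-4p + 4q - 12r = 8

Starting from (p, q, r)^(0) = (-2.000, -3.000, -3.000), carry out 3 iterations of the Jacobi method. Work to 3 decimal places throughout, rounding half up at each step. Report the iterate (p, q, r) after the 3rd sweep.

(0.369, 0.570, -0.674)

Iteration 1:
  p = (1 - (-3)·-3.000 - (2)·-3.000) / (9) = -0.222
  q = (2 - (-4)·-2.000 - (4)·-3.000) / (10) = 0.600
  r = (8 - (-4)·-2.000 - (4)·-3.000) / (-12) = -1.000
Iteration 2:
  p = (1 - (-3)·0.600 - (2)·-1.000) / (9) = 0.533
  q = (2 - (-4)·-0.222 - (4)·-1.000) / (10) = 0.511
  r = (8 - (-4)·-0.222 - (4)·0.600) / (-12) = -0.393
Iteration 3:
  p = (1 - (-3)·0.511 - (2)·-0.393) / (9) = 0.369
  q = (2 - (-4)·0.533 - (4)·-0.393) / (10) = 0.570
  r = (8 - (-4)·0.533 - (4)·0.511) / (-12) = -0.674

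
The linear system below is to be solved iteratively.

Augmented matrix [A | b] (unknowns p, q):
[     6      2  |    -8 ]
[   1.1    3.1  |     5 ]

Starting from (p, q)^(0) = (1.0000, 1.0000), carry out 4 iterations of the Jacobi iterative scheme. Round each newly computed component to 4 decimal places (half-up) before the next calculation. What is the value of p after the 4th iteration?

Iteration 1:
  p = (-8 - (2)·1.0000) / (6) = -1.6667
  q = (5 - (1.1)·1.0000) / (3.1) = 1.2581
Iteration 2:
  p = (-8 - (2)·1.2581) / (6) = -1.7527
  q = (5 - (1.1)·-1.6667) / (3.1) = 2.2043
Iteration 3:
  p = (-8 - (2)·2.2043) / (6) = -2.0681
  q = (5 - (1.1)·-1.7527) / (3.1) = 2.2348
Iteration 4:
  p = (-8 - (2)·2.2348) / (6) = -2.0783
  q = (5 - (1.1)·-2.0681) / (3.1) = 2.3467

-2.0783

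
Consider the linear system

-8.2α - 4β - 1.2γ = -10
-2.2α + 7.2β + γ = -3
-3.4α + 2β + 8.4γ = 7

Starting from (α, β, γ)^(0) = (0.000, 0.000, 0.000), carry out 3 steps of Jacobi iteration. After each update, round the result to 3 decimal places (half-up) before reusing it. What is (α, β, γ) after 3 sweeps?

Iteration 1:
  α = (-10 - (-4)·0.000 - (-1.2)·0.000) / (-8.2) = 1.220
  β = (-3 - (-2.2)·0.000 - (1)·0.000) / (7.2) = -0.417
  γ = (7 - (-3.4)·0.000 - (2)·0.000) / (8.4) = 0.833
Iteration 2:
  α = (-10 - (-4)·-0.417 - (-1.2)·0.833) / (-8.2) = 1.301
  β = (-3 - (-2.2)·1.220 - (1)·0.833) / (7.2) = -0.160
  γ = (7 - (-3.4)·1.220 - (2)·-0.417) / (8.4) = 1.426
Iteration 3:
  α = (-10 - (-4)·-0.160 - (-1.2)·1.426) / (-8.2) = 1.089
  β = (-3 - (-2.2)·1.301 - (1)·1.426) / (7.2) = -0.217
  γ = (7 - (-3.4)·1.301 - (2)·-0.160) / (8.4) = 1.398

(1.089, -0.217, 1.398)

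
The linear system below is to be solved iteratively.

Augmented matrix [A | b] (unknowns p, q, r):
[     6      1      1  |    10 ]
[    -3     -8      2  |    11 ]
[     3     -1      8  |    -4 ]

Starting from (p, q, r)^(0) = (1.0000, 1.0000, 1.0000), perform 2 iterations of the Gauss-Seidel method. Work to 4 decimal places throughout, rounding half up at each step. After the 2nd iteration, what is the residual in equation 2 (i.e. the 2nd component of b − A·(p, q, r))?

0.8168

Iteration 1:
  p = (10 - (1)·1.0000 - (1)·1.0000) / (6) = 1.3333
  q = (11 - (-3)·1.3333 - (2)·1.0000) / (-8) = -1.6250
  r = (-4 - (3)·1.3333 - (-1)·-1.6250) / (8) = -1.2031
Iteration 2:
  p = (10 - (1)·-1.6250 - (1)·-1.2031) / (6) = 2.1380
  q = (11 - (-3)·2.1380 - (2)·-1.2031) / (-8) = -2.4775
  r = (-4 - (3)·2.1380 - (-1)·-2.4775) / (8) = -1.6114
Residual b − A·x = (1.2609, 0.8168, -0.0003)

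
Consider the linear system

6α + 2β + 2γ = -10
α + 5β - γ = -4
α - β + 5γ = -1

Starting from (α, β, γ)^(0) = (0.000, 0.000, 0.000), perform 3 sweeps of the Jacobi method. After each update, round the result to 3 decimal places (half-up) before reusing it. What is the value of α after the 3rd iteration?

Iteration 1:
  α = (-10 - (2)·0.000 - (2)·0.000) / (6) = -1.667
  β = (-4 - (1)·0.000 - (-1)·0.000) / (5) = -0.800
  γ = (-1 - (1)·0.000 - (-1)·0.000) / (5) = -0.200
Iteration 2:
  α = (-10 - (2)·-0.800 - (2)·-0.200) / (6) = -1.333
  β = (-4 - (1)·-1.667 - (-1)·-0.200) / (5) = -0.507
  γ = (-1 - (1)·-1.667 - (-1)·-0.800) / (5) = -0.027
Iteration 3:
  α = (-10 - (2)·-0.507 - (2)·-0.027) / (6) = -1.489
  β = (-4 - (1)·-1.333 - (-1)·-0.027) / (5) = -0.539
  γ = (-1 - (1)·-1.333 - (-1)·-0.507) / (5) = -0.035

-1.489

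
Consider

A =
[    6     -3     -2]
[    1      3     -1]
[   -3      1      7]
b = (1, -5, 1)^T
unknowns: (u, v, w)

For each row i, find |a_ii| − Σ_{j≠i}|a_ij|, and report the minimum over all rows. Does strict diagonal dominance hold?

row 1: |6| − (3+2) = 1
row 2: |3| − (1+1) = 1
row 3: |7| − (3+1) = 3
minimum over rows = 1 → strictly diagonally dominant (convergence guaranteed)

1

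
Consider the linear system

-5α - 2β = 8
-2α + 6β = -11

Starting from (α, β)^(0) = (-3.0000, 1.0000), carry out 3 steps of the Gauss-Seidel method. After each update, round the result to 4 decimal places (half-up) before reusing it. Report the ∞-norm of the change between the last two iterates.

0.1867

Iteration 1:
  α = (8 - (-2)·1.0000) / (-5) = -2.0000
  β = (-11 - (-2)·-2.0000) / (6) = -2.5000
Iteration 2:
  α = (8 - (-2)·-2.5000) / (-5) = -0.6000
  β = (-11 - (-2)·-0.6000) / (6) = -2.0333
Iteration 3:
  α = (8 - (-2)·-2.0333) / (-5) = -0.7867
  β = (-11 - (-2)·-0.7867) / (6) = -2.0956
Change: (-0.1867, -0.0623) → max |·| = 0.1867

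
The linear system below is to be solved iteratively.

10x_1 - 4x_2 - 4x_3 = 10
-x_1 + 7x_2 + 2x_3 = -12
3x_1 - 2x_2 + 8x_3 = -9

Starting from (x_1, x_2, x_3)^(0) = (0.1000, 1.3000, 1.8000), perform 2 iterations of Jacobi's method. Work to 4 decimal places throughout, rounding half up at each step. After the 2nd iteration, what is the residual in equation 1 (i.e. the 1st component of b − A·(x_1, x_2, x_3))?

Iteration 1:
  x_1 = (10 - (-4)·1.3000 - (-4)·1.8000) / (10) = 2.2400
  x_2 = (-12 - (-1)·0.1000 - (2)·1.8000) / (7) = -2.2143
  x_3 = (-9 - (3)·0.1000 - (-2)·1.3000) / (8) = -0.8375
Iteration 2:
  x_1 = (10 - (-4)·-2.2143 - (-4)·-0.8375) / (10) = -0.2207
  x_2 = (-12 - (-1)·2.2400 - (2)·-0.8375) / (7) = -1.1550
  x_3 = (-9 - (3)·2.2400 - (-2)·-2.2143) / (8) = -2.5186
Residual b − A·x = (-2.4874, 0.9015, 9.5009)

-2.4874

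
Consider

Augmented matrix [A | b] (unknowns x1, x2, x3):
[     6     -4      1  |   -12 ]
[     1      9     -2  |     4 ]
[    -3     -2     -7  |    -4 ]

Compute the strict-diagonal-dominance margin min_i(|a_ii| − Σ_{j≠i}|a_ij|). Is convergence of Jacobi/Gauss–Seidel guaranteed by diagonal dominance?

row 1: |6| − (4+1) = 1
row 2: |9| − (1+2) = 6
row 3: |-7| − (3+2) = 2
minimum over rows = 1 → strictly diagonally dominant (convergence guaranteed)

1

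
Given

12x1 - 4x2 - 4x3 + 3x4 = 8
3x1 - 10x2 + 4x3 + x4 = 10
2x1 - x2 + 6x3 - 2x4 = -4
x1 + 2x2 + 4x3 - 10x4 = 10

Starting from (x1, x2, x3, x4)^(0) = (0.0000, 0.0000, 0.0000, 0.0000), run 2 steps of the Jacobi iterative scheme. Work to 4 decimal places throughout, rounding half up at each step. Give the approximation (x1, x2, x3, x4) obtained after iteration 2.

(0.3611, -1.1667, -1.3889, -1.4000)

Iteration 1:
  x1 = (8 - (-4)·0.0000 - (-4)·0.0000 - (3)·0.0000) / (12) = 0.6667
  x2 = (10 - (3)·0.0000 - (4)·0.0000 - (1)·0.0000) / (-10) = -1.0000
  x3 = (-4 - (2)·0.0000 - (-1)·0.0000 - (-2)·0.0000) / (6) = -0.6667
  x4 = (10 - (1)·0.0000 - (2)·0.0000 - (4)·0.0000) / (-10) = -1.0000
Iteration 2:
  x1 = (8 - (-4)·-1.0000 - (-4)·-0.6667 - (3)·-1.0000) / (12) = 0.3611
  x2 = (10 - (3)·0.6667 - (4)·-0.6667 - (1)·-1.0000) / (-10) = -1.1667
  x3 = (-4 - (2)·0.6667 - (-1)·-1.0000 - (-2)·-1.0000) / (6) = -1.3889
  x4 = (10 - (1)·0.6667 - (2)·-1.0000 - (4)·-0.6667) / (-10) = -1.4000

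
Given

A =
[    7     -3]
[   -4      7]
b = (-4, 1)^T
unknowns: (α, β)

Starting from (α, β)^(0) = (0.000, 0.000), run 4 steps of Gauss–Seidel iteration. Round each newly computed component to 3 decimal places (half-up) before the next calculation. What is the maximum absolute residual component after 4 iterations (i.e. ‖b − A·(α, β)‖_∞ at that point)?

Iteration 1:
  α = (-4 - (-3)·0.000) / (7) = -0.571
  β = (1 - (-4)·-0.571) / (7) = -0.183
Iteration 2:
  α = (-4 - (-3)·-0.183) / (7) = -0.650
  β = (1 - (-4)·-0.650) / (7) = -0.229
Iteration 3:
  α = (-4 - (-3)·-0.229) / (7) = -0.670
  β = (1 - (-4)·-0.670) / (7) = -0.240
Iteration 4:
  α = (-4 - (-3)·-0.240) / (7) = -0.674
  β = (1 - (-4)·-0.674) / (7) = -0.242
Residual b − A·x = (-0.008, -0.002); ∞-norm = 0.008

0.008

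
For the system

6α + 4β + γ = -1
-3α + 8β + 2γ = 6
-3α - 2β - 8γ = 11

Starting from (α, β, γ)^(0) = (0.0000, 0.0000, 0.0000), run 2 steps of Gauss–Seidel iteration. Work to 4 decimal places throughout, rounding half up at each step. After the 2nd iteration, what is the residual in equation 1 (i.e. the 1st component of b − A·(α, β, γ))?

-1.1741

Iteration 1:
  α = (-1 - (4)·0.0000 - (1)·0.0000) / (6) = -0.1667
  β = (6 - (-3)·-0.1667 - (2)·0.0000) / (8) = 0.6875
  γ = (11 - (-3)·-0.1667 - (-2)·0.6875) / (-8) = -1.4844
Iteration 2:
  α = (-1 - (4)·0.6875 - (1)·-1.4844) / (6) = -0.3776
  β = (6 - (-3)·-0.3776 - (2)·-1.4844) / (8) = 0.9795
  γ = (11 - (-3)·-0.3776 - (-2)·0.9795) / (-8) = -1.4783
Residual b − A·x = (-1.1741, -0.0122, -0.0002)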